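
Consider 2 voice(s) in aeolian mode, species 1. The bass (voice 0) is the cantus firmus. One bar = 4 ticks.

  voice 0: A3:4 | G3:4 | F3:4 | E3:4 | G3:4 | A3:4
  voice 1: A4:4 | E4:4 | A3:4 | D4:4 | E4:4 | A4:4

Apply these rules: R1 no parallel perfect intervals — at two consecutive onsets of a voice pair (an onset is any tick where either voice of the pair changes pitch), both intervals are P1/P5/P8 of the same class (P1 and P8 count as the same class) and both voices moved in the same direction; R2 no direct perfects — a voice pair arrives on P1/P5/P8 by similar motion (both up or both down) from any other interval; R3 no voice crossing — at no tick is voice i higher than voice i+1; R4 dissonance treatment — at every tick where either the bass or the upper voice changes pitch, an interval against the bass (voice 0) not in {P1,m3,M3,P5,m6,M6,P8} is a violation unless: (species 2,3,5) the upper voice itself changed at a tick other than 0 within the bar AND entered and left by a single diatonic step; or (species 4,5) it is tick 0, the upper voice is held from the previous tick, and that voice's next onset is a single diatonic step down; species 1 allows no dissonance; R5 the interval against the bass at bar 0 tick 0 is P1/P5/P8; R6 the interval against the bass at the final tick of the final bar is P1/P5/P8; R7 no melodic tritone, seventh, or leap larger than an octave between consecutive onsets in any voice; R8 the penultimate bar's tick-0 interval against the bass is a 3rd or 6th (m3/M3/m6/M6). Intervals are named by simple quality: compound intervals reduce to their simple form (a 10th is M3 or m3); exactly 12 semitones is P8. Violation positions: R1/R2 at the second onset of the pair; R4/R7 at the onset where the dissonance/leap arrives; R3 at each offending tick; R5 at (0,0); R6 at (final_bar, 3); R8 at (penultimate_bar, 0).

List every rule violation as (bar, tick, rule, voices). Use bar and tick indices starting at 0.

(3, 0, R4, (0, 1))
(5, 0, R2, (0, 1))

bar 0: v0=A3 v1=A4 downbeat P8
bar 1: v0=G3 v1=E4 downbeat M6
bar 2: v0=F3 v1=A3 downbeat M3
bar 3: v0=E3 v1=D4 downbeat m7
bar 4: v0=G3 v1=E4 downbeat M6
bar 5: v0=A3 v1=A4 downbeat P8
  -> R4 @ bar 3 tick 0 v(0, 1): E3/D4 m7 untreated
  -> R2 @ bar 5 tick 0 v(0, 1): G3/E4 M6 -> A3/A4 P8 similar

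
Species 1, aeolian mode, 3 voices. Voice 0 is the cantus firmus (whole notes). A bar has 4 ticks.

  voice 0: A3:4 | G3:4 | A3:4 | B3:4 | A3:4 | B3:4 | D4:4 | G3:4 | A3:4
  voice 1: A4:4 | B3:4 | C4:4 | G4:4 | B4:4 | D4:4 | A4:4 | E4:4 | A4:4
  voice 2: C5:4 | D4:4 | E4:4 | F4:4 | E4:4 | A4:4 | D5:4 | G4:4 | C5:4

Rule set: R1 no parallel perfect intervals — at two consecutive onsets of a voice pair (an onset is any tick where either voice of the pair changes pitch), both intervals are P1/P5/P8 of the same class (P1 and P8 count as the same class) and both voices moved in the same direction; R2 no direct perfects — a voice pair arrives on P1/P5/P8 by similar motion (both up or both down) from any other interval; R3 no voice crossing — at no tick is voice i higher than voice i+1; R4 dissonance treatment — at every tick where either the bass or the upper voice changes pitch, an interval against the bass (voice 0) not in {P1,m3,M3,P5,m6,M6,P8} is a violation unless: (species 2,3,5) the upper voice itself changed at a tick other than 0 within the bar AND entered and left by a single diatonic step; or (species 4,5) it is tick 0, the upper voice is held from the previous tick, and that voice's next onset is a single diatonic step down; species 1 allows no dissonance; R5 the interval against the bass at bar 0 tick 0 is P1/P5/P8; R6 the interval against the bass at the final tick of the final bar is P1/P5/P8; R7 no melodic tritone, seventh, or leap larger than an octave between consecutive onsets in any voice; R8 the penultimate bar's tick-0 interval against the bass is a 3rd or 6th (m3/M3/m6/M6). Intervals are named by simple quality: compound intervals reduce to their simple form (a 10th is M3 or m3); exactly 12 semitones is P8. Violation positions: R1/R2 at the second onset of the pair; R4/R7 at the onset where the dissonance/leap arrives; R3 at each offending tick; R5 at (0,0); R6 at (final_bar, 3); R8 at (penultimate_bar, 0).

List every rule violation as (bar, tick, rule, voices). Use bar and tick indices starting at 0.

bar 0: v0=A3 v1=A4 v2=C5 downbeat m3
bar 1: v0=G3 v1=B3 v2=D4 downbeat P5
bar 2: v0=A3 v1=C4 v2=E4 downbeat P5
bar 3: v0=B3 v1=G4 v2=F4 downbeat TT
bar 4: v0=A3 v1=B4 v2=E4 downbeat P5
bar 5: v0=B3 v1=D4 v2=A4 downbeat m7
bar 6: v0=D4 v1=A4 v2=D5 downbeat P8
bar 7: v0=G3 v1=E4 v2=G4 downbeat P8
bar 8: v0=A3 v1=A4 v2=C5 downbeat m3
  -> R5 @ bar 0 tick 0 v(0, 2): opens on m3
  -> R2 @ bar 1 tick 0 v(0, 2): A3/C5 m3 -> G3/D4 P5 similar
  -> R7 @ bar 1 tick 0 v(1,): A4->B3 leap 10st
  -> R7 @ bar 1 tick 0 v(2,): C5->D4 leap 10st
  -> R1 @ bar 2 tick 0 v(0, 2): G3/D4 P5 -> A3/E4 P5 similar
  -> R3 @ bar 3 tick 0 v(1, 2): G4 above F4
  -> R4 @ bar 3 tick 0 v(0, 2): B3/F4 TT untreated
  -> R3 @ bar 3 tick 1 v(1, 2): G4 above F4
  -> R3 @ bar 3 tick 2 v(1, 2): G4 above F4
  -> R3 @ bar 3 tick 3 v(1, 2): G4 above F4
  -> R2 @ bar 4 tick 0 v(0, 2): B3/F4 TT -> A3/E4 P5 similar
  -> R3 @ bar 4 tick 0 v(1, 2): B4 above E4
  -> R4 @ bar 4 tick 0 v(0, 1): A3/B4 M2 untreated
  -> R3 @ bar 4 tick 1 v(1, 2): B4 above E4
  -> R3 @ bar 4 tick 2 v(1, 2): B4 above E4
  -> R3 @ bar 4 tick 3 v(1, 2): B4 above E4
  -> R4 @ bar 5 tick 0 v(0, 2): B3/A4 m7 untreated
  -> R2 @ bar 6 tick 0 v(0, 1): B3/D4 m3 -> D4/A4 P5 similar
  -> R2 @ bar 6 tick 0 v(0, 2): B3/A4 m7 -> D4/D5 P8 similar
  -> R1 @ bar 7 tick 0 v(0, 2): D4/D5 P8 -> G3/G4 P8 similar
  -> R8 @ bar 7 tick 0 v(0, 2): penult P8 not 3rd/6th
  -> R2 @ bar 8 tick 0 v(0, 1): G3/E4 M6 -> A3/A4 P8 similar
  -> R6 @ bar 8 tick 3 v(0, 2): closes on m3

(0, 0, R5, (0, 2))
(1, 0, R2, (0, 2))
(1, 0, R7, (1,))
(1, 0, R7, (2,))
(2, 0, R1, (0, 2))
(3, 0, R3, (1, 2))
(3, 0, R4, (0, 2))
(3, 1, R3, (1, 2))
(3, 2, R3, (1, 2))
(3, 3, R3, (1, 2))
(4, 0, R2, (0, 2))
(4, 0, R3, (1, 2))
(4, 0, R4, (0, 1))
(4, 1, R3, (1, 2))
(4, 2, R3, (1, 2))
(4, 3, R3, (1, 2))
(5, 0, R4, (0, 2))
(6, 0, R2, (0, 1))
(6, 0, R2, (0, 2))
(7, 0, R1, (0, 2))
(7, 0, R8, (0, 2))
(8, 0, R2, (0, 1))
(8, 3, R6, (0, 2))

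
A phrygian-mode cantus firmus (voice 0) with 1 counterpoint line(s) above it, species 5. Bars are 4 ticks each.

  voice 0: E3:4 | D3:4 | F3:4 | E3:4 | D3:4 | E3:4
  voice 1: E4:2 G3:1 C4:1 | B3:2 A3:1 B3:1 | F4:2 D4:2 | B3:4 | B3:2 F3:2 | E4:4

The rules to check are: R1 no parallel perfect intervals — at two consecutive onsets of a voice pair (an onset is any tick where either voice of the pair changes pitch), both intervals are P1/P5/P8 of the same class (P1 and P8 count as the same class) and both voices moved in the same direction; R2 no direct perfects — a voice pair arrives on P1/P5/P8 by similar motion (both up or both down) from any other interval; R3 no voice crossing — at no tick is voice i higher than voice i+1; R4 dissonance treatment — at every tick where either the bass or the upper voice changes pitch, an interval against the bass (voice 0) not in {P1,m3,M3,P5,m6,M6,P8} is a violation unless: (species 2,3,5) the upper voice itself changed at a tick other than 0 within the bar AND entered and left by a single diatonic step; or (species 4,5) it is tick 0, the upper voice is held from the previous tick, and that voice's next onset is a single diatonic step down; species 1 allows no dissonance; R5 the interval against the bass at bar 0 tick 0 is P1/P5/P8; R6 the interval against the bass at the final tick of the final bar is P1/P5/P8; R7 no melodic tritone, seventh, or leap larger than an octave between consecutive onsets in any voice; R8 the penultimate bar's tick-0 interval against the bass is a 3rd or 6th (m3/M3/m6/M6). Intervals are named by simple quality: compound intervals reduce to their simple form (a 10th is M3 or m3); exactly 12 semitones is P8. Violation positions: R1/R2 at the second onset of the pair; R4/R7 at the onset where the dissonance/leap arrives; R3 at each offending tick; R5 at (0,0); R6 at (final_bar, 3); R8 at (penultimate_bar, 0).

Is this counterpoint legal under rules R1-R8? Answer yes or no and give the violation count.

No (6 violations)

bar 0: v0=E3 v1=E4 (P8)
bar 1: v0=D3 v1=B3 (M6)
bar 2: v0=F3 v1=F4 (P8)
bar 3: v0=E3 v1=B3 (P5)
bar 4: v0=D3 v1=B3 (M6)
bar 5: v0=E3 v1=E4 (P8)
  R2 @ bar2.0: D3/B3 M6 -> F3/F4 P8 similar
  R7 @ bar2.0: B3->F4 leap 6st
  R2 @ bar3.0: F3/D4 M6 -> E3/B3 P5 similar
  R7 @ bar4.2: B3->F3 leap 6st
  R2 @ bar5.0: D3/F3 m3 -> E3/E4 P8 similar
  R7 @ bar5.0: F3->E4 leap 11st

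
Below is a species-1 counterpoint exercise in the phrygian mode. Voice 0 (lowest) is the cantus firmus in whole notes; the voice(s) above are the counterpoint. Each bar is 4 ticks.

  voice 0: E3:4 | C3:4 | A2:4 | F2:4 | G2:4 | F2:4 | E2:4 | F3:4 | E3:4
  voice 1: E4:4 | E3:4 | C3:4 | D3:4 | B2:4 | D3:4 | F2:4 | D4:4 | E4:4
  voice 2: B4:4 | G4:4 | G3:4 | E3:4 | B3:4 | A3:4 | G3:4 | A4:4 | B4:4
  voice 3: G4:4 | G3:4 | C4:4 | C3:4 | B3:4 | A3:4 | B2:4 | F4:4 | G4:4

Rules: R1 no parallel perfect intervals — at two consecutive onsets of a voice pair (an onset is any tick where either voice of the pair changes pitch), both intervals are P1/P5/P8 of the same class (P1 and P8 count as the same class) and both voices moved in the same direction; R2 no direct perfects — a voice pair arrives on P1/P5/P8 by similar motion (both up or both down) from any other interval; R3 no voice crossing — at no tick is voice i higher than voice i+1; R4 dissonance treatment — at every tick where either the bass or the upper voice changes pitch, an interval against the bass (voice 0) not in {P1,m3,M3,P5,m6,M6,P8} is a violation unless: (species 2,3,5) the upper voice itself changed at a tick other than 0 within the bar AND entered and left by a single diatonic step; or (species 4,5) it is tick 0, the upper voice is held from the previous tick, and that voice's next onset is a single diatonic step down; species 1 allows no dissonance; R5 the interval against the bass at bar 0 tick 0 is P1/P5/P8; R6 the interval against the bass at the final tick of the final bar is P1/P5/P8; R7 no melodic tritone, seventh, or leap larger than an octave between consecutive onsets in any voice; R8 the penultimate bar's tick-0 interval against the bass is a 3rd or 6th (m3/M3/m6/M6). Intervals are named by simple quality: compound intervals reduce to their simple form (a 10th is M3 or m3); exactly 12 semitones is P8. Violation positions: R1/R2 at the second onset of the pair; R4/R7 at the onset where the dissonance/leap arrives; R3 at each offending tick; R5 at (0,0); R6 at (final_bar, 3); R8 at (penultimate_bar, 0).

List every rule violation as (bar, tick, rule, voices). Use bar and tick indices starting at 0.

bar 0: v0=E3 v1=E4 v2=B4 v3=G4 downbeat m3
bar 1: v0=C3 v1=E3 v2=G4 v3=G3 downbeat P5
bar 2: v0=A2 v1=C3 v2=G3 v3=C4 downbeat m3
bar 3: v0=F2 v1=D3 v2=E3 v3=C3 downbeat P5
bar 4: v0=G2 v1=B2 v2=B3 v3=B3 downbeat M3
bar 5: v0=F2 v1=D3 v2=A3 v3=A3 downbeat M3
bar 6: v0=E2 v1=F2 v2=G3 v3=B2 downbeat P5
bar 7: v0=F3 v1=D4 v2=A4 v3=F4 downbeat P8
bar 8: v0=E3 v1=E4 v2=B4 v3=G4 downbeat m3
  -> R3 @ bar 0 tick 0 v(2, 3): B4 above G4
  -> R5 @ bar 0 tick 0 v(0, 3): opens on m3
  -> R3 @ bar 0 tick 1 v(2, 3): B4 above G4
  -> R3 @ bar 0 tick 2 v(2, 3): B4 above G4
  -> R3 @ bar 0 tick 3 v(2, 3): B4 above G4
  -> R1 @ bar 1 tick 0 v(0, 2): E3/B4 P5 -> C3/G4 P5 similar
  -> R2 @ bar 1 tick 0 v(0, 3): E3/G4 m3 -> C3/G3 P5 similar
  -> R2 @ bar 1 tick 0 v(2, 3): B4/G4 M3 -> G4/G3 P8 similar
  -> R3 @ bar 1 tick 0 v(2, 3): G4 above G3
  -> R3 @ bar 1 tick 1 v(2, 3): G4 above G3
  -> R3 @ bar 1 tick 2 v(2, 3): G4 above G3
  -> R3 @ bar 1 tick 3 v(2, 3): G4 above G3
  -> R2 @ bar 2 tick 0 v(1, 2): E3/G4 m3 -> C3/G3 P5 similar
  -> R4 @ bar 2 tick 0 v(0, 2): A2/G3 m7 untreated
  -> R2 @ bar 3 tick 0 v(0, 3): A2/C4 m3 -> F2/C3 P5 similar
  -> R3 @ bar 3 tick 0 v(2, 3): E3 above C3
  -> R4 @ bar 3 tick 0 v(0, 2): F2/E3 M7 untreated
  -> R3 @ bar 3 tick 1 v(2, 3): E3 above C3
  -> R3 @ bar 3 tick 2 v(2, 3): E3 above C3
  -> R3 @ bar 3 tick 3 v(2, 3): E3 above C3
  -> R2 @ bar 4 tick 0 v(2, 3): E3/C3 M3 -> B3/B3 P1 similar
  -> R7 @ bar 4 tick 0 v(3,): C3->B3 leap 11st
  -> R1 @ bar 5 tick 0 v(2, 3): B3/B3 P1 -> A3/A3 P1 similar
  -> R2 @ bar 6 tick 0 v(0, 3): F2/A3 M3 -> E2/B2 P5 similar
  -> R3 @ bar 6 tick 0 v(2, 3): G3 above B2
  -> R4 @ bar 6 tick 0 v(0, 1): E2/F2 m2 untreated
  -> R7 @ bar 6 tick 0 v(3,): A3->B2 leap 10st
  -> R3 @ bar 6 tick 1 v(2, 3): G3 above B2
  -> R3 @ bar 6 tick 2 v(2, 3): G3 above B2
  -> R3 @ bar 6 tick 3 v(2, 3): G3 above B2
  -> R2 @ bar 7 tick 0 v(0, 3): E2/B2 P5 -> F3/F4 P8 similar
  -> R2 @ bar 7 tick 0 v(1, 2): F2/G3 M2 -> D4/A4 P5 similar
  -> R3 @ bar 7 tick 0 v(2, 3): A4 above F4
  -> R7 @ bar 7 tick 0 v(0,): E2->F3 leap 13st
  -> R7 @ bar 7 tick 0 v(1,): F2->D4 leap 21st
  -> R7 @ bar 7 tick 0 v(2,): G3->A4 leap 14st
  -> R7 @ bar 7 tick 0 v(3,): B2->F4 leap 18st
  -> R8 @ bar 7 tick 0 v(0, 3): penult P8 not 3rd/6th
  -> R3 @ bar 7 tick 1 v(2, 3): A4 above F4
  -> R3 @ bar 7 tick 2 v(2, 3): A4 above F4
  -> R3 @ bar 7 tick 3 v(2, 3): A4 above F4
  -> R1 @ bar 8 tick 0 v(1, 2): D4/A4 P5 -> E4/B4 P5 similar
  -> R3 @ bar 8 tick 0 v(2, 3): B4 above G4
  -> R3 @ bar 8 tick 1 v(2, 3): B4 above G4
  -> R3 @ bar 8 tick 2 v(2, 3): B4 above G4
  -> R3 @ bar 8 tick 3 v(2, 3): B4 above G4
  -> R6 @ bar 8 tick 3 v(0, 3): closes on m3

(0, 0, R3, (2, 3))
(0, 0, R5, (0, 3))
(0, 1, R3, (2, 3))
(0, 2, R3, (2, 3))
(0, 3, R3, (2, 3))
(1, 0, R1, (0, 2))
(1, 0, R2, (0, 3))
(1, 0, R2, (2, 3))
(1, 0, R3, (2, 3))
(1, 1, R3, (2, 3))
(1, 2, R3, (2, 3))
(1, 3, R3, (2, 3))
(2, 0, R2, (1, 2))
(2, 0, R4, (0, 2))
(3, 0, R2, (0, 3))
(3, 0, R3, (2, 3))
(3, 0, R4, (0, 2))
(3, 1, R3, (2, 3))
(3, 2, R3, (2, 3))
(3, 3, R3, (2, 3))
(4, 0, R2, (2, 3))
(4, 0, R7, (3,))
(5, 0, R1, (2, 3))
(6, 0, R2, (0, 3))
(6, 0, R3, (2, 3))
(6, 0, R4, (0, 1))
(6, 0, R7, (3,))
(6, 1, R3, (2, 3))
(6, 2, R3, (2, 3))
(6, 3, R3, (2, 3))
(7, 0, R2, (0, 3))
(7, 0, R2, (1, 2))
(7, 0, R3, (2, 3))
(7, 0, R7, (0,))
(7, 0, R7, (1,))
(7, 0, R7, (2,))
(7, 0, R7, (3,))
(7, 0, R8, (0, 3))
(7, 1, R3, (2, 3))
(7, 2, R3, (2, 3))
(7, 3, R3, (2, 3))
(8, 0, R1, (1, 2))
(8, 0, R3, (2, 3))
(8, 1, R3, (2, 3))
(8, 2, R3, (2, 3))
(8, 3, R3, (2, 3))
(8, 3, R6, (0, 3))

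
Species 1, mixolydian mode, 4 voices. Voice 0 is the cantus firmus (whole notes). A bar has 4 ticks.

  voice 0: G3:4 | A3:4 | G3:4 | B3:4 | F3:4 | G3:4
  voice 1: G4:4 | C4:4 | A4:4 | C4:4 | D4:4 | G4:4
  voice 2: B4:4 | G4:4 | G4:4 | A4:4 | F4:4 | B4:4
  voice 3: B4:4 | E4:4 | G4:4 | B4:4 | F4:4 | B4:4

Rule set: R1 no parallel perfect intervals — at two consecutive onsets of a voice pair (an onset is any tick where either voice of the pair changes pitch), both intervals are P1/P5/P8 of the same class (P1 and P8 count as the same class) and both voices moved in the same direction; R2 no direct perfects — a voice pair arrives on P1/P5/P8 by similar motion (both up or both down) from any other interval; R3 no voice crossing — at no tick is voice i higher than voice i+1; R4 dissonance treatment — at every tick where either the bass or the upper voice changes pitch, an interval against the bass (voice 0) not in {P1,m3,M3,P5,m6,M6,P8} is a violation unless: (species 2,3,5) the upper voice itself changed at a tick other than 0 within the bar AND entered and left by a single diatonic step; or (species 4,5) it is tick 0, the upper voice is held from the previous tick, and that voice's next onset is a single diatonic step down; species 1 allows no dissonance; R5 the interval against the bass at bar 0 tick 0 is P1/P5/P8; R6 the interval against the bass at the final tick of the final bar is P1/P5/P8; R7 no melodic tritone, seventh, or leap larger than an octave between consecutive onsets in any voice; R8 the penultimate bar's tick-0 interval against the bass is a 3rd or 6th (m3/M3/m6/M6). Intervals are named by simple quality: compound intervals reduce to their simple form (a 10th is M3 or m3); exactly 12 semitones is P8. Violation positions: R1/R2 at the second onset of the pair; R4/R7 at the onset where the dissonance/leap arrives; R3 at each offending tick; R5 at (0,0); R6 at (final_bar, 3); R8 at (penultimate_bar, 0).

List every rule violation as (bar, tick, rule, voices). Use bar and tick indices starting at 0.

(0, 0, R5, (0, 2))
(0, 0, R5, (0, 3))
(1, 0, R2, (1, 2))
(1, 0, R3, (2, 3))
(1, 0, R4, (0, 2))
(1, 1, R3, (2, 3))
(1, 2, R3, (2, 3))
(1, 3, R3, (2, 3))
(2, 0, R3, (1, 2))
(2, 0, R4, (0, 1))
(2, 1, R3, (1, 2))
(2, 2, R3, (1, 2))
(2, 3, R3, (1, 2))
(3, 0, R1, (0, 3))
(3, 0, R4, (0, 1))
(3, 0, R4, (0, 2))
(4, 0, R1, (0, 3))
(4, 0, R2, (0, 2))
(4, 0, R2, (2, 3))
(4, 0, R7, (0,))
(4, 0, R7, (3,))
(4, 0, R8, (0, 2))
(4, 0, R8, (0, 3))
(5, 0, R1, (2, 3))
(5, 0, R2, (0, 1))
(5, 0, R7, (2,))
(5, 0, R7, (3,))
(5, 3, R6, (0, 2))
(5, 3, R6, (0, 3))

bar 0: v0=G3 v1=G4 v2=B4 v3=B4 downbeat M3
bar 1: v0=A3 v1=C4 v2=G4 v3=E4 downbeat P5
bar 2: v0=G3 v1=A4 v2=G4 v3=G4 downbeat P8
bar 3: v0=B3 v1=C4 v2=A4 v3=B4 downbeat P8
bar 4: v0=F3 v1=D4 v2=F4 v3=F4 downbeat P8
bar 5: v0=G3 v1=G4 v2=B4 v3=B4 downbeat M3
  -> R5 @ bar 0 tick 0 v(0, 2): opens on M3
  -> R5 @ bar 0 tick 0 v(0, 3): opens on M3
  -> R2 @ bar 1 tick 0 v(1, 2): G4/B4 M3 -> C4/G4 P5 similar
  -> R3 @ bar 1 tick 0 v(2, 3): G4 above E4
  -> R4 @ bar 1 tick 0 v(0, 2): A3/G4 m7 untreated
  -> R3 @ bar 1 tick 1 v(2, 3): G4 above E4
  -> R3 @ bar 1 tick 2 v(2, 3): G4 above E4
  -> R3 @ bar 1 tick 3 v(2, 3): G4 above E4
  -> R3 @ bar 2 tick 0 v(1, 2): A4 above G4
  -> R4 @ bar 2 tick 0 v(0, 1): G3/A4 M2 untreated
  -> R3 @ bar 2 tick 1 v(1, 2): A4 above G4
  -> R3 @ bar 2 tick 2 v(1, 2): A4 above G4
  -> R3 @ bar 2 tick 3 v(1, 2): A4 above G4
  -> R1 @ bar 3 tick 0 v(0, 3): G3/G4 P8 -> B3/B4 P8 similar
  -> R4 @ bar 3 tick 0 v(0, 1): B3/C4 m2 untreated
  -> R4 @ bar 3 tick 0 v(0, 2): B3/A4 m7 untreated
  -> R1 @ bar 4 tick 0 v(0, 3): B3/B4 P8 -> F3/F4 P8 similar
  -> R2 @ bar 4 tick 0 v(0, 2): B3/A4 m7 -> F3/F4 P8 similar
  -> R2 @ bar 4 tick 0 v(2, 3): A4/B4 M2 -> F4/F4 P1 similar
  -> R7 @ bar 4 tick 0 v(0,): B3->F3 leap 6st
  -> R7 @ bar 4 tick 0 v(3,): B4->F4 leap 6st
  -> R8 @ bar 4 tick 0 v(0, 2): penult P8 not 3rd/6th
  -> R8 @ bar 4 tick 0 v(0, 3): penult P8 not 3rd/6th
  -> R1 @ bar 5 tick 0 v(2, 3): F4/F4 P1 -> B4/B4 P1 similar
  -> R2 @ bar 5 tick 0 v(0, 1): F3/D4 M6 -> G3/G4 P8 similar
  -> R7 @ bar 5 tick 0 v(2,): F4->B4 leap 6st
  -> R7 @ bar 5 tick 0 v(3,): F4->B4 leap 6st
  -> R6 @ bar 5 tick 3 v(0, 2): closes on M3
  -> R6 @ bar 5 tick 3 v(0, 3): closes on M3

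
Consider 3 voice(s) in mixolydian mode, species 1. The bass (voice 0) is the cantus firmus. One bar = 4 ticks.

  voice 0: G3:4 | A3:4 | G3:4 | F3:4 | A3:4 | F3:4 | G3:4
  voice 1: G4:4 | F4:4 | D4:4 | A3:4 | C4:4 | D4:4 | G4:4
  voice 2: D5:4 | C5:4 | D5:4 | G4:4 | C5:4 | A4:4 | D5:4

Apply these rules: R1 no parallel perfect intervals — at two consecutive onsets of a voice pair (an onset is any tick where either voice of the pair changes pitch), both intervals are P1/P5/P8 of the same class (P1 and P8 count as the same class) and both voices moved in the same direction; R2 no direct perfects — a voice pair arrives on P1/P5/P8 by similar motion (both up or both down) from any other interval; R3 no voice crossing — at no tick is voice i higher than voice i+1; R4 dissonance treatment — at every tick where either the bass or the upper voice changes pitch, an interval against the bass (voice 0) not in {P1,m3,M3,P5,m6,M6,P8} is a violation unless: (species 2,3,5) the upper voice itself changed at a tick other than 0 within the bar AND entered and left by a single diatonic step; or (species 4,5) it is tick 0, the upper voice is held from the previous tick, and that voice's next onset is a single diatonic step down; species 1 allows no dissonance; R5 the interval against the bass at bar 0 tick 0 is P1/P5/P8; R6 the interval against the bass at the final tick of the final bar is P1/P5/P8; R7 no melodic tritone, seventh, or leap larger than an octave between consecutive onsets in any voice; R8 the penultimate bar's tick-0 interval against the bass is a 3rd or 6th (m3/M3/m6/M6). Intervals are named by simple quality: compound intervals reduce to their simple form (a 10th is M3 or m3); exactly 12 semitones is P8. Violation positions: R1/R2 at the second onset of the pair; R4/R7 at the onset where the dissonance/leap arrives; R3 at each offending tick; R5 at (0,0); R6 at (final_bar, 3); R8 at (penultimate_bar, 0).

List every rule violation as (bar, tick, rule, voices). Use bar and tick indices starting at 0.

(1, 0, R1, (1, 2))
(2, 0, R2, (0, 1))
(3, 0, R4, (0, 2))
(4, 0, R2, (1, 2))
(6, 0, R1, (1, 2))
(6, 0, R2, (0, 1))
(6, 0, R2, (0, 2))

bar 0: v0=G3 v1=G4 v2=D5 downbeat P5
bar 1: v0=A3 v1=F4 v2=C5 downbeat m3
bar 2: v0=G3 v1=D4 v2=D5 downbeat P5
bar 3: v0=F3 v1=A3 v2=G4 downbeat M2
bar 4: v0=A3 v1=C4 v2=C5 downbeat m3
bar 5: v0=F3 v1=D4 v2=A4 downbeat M3
bar 6: v0=G3 v1=G4 v2=D5 downbeat P5
  -> R1 @ bar 1 tick 0 v(1, 2): G4/D5 P5 -> F4/C5 P5 similar
  -> R2 @ bar 2 tick 0 v(0, 1): A3/F4 m6 -> G3/D4 P5 similar
  -> R4 @ bar 3 tick 0 v(0, 2): F3/G4 M2 untreated
  -> R2 @ bar 4 tick 0 v(1, 2): A3/G4 m7 -> C4/C5 P8 similar
  -> R1 @ bar 6 tick 0 v(1, 2): D4/A4 P5 -> G4/D5 P5 similar
  -> R2 @ bar 6 tick 0 v(0, 1): F3/D4 M6 -> G3/G4 P8 similar
  -> R2 @ bar 6 tick 0 v(0, 2): F3/A4 M3 -> G3/D5 P5 similar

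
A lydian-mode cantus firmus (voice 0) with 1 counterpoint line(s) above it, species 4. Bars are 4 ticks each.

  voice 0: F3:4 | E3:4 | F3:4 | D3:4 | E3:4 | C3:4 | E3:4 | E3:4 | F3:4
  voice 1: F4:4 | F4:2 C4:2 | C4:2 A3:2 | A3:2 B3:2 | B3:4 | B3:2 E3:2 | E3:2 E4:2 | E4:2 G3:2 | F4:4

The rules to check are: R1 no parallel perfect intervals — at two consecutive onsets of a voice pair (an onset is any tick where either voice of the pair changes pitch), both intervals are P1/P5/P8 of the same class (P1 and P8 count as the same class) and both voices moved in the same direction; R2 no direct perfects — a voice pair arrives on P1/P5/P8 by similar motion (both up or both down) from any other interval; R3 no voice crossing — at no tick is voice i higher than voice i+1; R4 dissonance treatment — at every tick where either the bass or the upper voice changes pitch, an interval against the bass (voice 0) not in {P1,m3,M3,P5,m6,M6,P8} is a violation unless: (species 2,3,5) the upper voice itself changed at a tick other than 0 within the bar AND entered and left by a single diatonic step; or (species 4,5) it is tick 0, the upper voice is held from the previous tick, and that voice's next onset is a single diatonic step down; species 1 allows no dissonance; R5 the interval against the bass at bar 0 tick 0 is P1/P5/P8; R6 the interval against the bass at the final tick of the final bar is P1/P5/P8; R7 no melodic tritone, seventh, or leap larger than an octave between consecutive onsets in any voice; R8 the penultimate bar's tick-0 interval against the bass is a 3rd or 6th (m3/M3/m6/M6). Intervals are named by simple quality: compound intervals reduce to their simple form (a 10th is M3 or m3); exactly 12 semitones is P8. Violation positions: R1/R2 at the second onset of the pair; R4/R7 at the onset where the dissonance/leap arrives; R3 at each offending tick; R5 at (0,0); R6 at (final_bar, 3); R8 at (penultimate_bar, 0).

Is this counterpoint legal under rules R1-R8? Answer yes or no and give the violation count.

No (5 violations)

bar 0: v0=F3 v1=F4 (P8)
bar 1: v0=E3 v1=F4 (m2)
bar 2: v0=F3 v1=C4 (P5)
bar 3: v0=D3 v1=A3 (P5)
bar 4: v0=E3 v1=B3 (P5)
bar 5: v0=C3 v1=B3 (M7)
bar 6: v0=E3 v1=E3 (P1)
bar 7: v0=E3 v1=E4 (P8)
bar 8: v0=F3 v1=F4 (P8)
  R4 @ bar1.0: E3/F4 m2 untreated
  R4 @ bar5.0: C3/B3 M7 untreated
  R8 @ bar7.0: penult P8 not 3rd/6th
  R2 @ bar8.0: E3/G3 m3 -> F3/F4 P8 similar
  R7 @ bar8.0: G3->F4 leap 10st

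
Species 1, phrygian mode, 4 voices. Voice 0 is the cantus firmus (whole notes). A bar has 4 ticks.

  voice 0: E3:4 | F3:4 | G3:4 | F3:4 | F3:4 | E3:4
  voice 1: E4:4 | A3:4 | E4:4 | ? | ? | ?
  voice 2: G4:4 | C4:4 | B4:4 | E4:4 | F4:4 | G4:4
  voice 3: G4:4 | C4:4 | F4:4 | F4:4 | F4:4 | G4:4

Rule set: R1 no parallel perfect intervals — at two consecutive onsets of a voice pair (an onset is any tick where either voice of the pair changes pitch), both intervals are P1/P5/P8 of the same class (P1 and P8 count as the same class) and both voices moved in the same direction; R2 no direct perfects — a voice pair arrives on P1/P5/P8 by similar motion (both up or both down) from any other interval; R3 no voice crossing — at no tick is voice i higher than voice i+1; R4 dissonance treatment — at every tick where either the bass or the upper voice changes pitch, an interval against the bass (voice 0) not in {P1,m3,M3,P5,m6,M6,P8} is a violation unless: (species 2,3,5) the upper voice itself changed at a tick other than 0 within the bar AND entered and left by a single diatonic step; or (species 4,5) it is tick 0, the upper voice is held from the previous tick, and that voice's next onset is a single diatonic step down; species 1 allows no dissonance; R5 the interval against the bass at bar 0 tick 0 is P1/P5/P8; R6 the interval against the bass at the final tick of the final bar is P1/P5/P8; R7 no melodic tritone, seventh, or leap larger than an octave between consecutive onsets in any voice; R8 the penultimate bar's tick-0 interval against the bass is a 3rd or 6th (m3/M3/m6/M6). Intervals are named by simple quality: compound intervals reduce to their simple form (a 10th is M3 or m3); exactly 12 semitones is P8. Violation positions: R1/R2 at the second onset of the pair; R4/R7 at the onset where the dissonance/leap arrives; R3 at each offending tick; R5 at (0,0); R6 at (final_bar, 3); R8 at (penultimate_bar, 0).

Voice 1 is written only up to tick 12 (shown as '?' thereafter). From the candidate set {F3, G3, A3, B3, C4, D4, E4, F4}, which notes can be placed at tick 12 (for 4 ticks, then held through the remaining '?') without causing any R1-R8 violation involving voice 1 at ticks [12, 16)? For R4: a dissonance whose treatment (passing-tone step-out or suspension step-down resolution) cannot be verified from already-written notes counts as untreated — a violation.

F3: violates R2,R7
G3: violates R4
A3: violates R1
B3: violates R4
C4: violates R2
D4: legal
E4: violates R4
F4: violates R3

{D4}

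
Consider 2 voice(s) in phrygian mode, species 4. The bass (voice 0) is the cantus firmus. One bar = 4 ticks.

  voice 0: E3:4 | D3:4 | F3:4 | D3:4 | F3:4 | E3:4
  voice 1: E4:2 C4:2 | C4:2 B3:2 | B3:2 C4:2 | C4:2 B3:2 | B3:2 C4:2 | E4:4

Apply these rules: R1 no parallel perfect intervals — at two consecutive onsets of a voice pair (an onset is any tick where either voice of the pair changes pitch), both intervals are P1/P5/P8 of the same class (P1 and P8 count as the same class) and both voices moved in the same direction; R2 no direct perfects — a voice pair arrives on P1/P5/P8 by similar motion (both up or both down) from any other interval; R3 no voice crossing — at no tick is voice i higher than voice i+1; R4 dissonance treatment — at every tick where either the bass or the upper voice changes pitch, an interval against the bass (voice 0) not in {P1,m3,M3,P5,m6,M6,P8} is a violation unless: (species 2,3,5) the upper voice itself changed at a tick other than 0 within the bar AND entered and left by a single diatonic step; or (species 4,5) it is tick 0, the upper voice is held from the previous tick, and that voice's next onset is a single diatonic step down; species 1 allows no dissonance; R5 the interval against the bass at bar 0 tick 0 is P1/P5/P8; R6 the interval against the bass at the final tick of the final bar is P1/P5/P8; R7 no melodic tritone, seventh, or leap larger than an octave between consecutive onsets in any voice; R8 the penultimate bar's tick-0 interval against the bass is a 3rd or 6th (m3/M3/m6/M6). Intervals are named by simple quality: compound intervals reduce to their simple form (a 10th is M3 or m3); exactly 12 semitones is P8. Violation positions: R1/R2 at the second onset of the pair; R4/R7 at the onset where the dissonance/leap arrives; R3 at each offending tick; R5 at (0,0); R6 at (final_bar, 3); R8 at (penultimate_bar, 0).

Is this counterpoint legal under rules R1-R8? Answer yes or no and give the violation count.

No (3 violations)

bar 0: v0=E3 v1=E4 (P8)
bar 1: v0=D3 v1=C4 (m7)
bar 2: v0=F3 v1=B3 (TT)
bar 3: v0=D3 v1=C4 (m7)
bar 4: v0=F3 v1=B3 (TT)
bar 5: v0=E3 v1=E4 (P8)
  R4 @ bar2.0: F3/B3 TT untreated
  R4 @ bar4.0: F3/B3 TT untreated
  R8 @ bar4.0: penult TT not 3rd/6th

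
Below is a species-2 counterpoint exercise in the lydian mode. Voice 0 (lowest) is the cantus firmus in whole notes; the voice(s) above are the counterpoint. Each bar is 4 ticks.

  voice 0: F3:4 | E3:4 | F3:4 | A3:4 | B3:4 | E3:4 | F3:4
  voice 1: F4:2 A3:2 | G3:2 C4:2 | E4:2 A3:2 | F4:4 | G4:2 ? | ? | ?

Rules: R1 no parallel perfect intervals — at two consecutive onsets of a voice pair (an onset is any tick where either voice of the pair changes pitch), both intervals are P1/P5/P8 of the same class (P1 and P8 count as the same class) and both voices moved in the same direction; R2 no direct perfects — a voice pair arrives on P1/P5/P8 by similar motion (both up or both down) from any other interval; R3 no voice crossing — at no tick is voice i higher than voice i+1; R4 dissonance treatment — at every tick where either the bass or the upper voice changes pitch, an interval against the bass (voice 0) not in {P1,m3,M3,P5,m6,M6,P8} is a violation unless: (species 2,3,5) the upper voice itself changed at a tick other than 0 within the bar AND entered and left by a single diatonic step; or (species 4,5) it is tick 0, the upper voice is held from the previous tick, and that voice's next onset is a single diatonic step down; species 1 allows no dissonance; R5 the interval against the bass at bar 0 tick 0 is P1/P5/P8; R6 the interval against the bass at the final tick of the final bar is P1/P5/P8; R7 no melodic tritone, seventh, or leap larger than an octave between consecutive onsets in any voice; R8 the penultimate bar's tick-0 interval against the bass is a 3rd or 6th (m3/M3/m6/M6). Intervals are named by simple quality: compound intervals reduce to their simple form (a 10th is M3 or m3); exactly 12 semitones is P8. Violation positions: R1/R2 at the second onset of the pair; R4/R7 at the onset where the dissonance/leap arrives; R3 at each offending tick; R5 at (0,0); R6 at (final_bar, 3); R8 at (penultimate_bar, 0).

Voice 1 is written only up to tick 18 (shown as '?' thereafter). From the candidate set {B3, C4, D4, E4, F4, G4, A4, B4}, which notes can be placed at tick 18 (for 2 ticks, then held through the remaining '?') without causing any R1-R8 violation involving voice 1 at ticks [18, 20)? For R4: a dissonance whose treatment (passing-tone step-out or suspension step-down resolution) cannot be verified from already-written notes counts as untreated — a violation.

{B3, B4, D4, G4}

B3: legal
C4: violates R4
D4: legal
E4: violates R4
F4: violates R4
G4: legal
A4: violates R4
B4: legal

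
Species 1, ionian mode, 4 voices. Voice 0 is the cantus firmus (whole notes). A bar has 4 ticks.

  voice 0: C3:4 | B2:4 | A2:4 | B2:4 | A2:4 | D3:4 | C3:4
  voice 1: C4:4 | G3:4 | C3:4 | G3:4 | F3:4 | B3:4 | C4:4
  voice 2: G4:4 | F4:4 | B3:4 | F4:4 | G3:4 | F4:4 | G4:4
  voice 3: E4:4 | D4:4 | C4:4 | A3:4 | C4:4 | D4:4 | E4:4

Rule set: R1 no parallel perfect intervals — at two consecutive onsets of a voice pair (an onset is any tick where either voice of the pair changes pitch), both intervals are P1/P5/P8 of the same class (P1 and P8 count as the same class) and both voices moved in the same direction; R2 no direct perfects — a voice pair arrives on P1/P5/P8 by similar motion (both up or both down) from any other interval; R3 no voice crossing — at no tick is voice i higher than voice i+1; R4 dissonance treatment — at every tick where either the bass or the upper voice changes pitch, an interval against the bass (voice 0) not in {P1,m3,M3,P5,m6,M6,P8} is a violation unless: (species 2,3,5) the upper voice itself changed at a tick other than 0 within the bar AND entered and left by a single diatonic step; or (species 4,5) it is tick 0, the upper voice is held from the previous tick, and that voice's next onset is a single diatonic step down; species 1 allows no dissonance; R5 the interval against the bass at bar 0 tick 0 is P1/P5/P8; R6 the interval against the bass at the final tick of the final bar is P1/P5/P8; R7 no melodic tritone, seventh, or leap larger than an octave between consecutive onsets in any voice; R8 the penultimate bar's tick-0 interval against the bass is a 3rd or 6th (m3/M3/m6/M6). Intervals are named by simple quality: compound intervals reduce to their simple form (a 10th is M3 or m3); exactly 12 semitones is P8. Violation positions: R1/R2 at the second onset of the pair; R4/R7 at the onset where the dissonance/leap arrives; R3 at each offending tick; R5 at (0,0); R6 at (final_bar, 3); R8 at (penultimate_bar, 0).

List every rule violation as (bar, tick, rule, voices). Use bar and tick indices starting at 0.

bar 0: v0=C3 v1=C4 v2=G4 v3=E4 downbeat M3
bar 1: v0=B2 v1=G3 v2=F4 v3=D4 downbeat m3
bar 2: v0=A2 v1=C3 v2=B3 v3=C4 downbeat m3
bar 3: v0=B2 v1=G3 v2=F4 v3=A3 downbeat m7
bar 4: v0=A2 v1=F3 v2=G3 v3=C4 downbeat m3
bar 5: v0=D3 v1=B3 v2=F4 v3=D4 downbeat P8
bar 6: v0=C3 v1=C4 v2=G4 v3=E4 downbeat M3
  -> R3 @ bar 0 tick 0 v(2, 3): G4 above E4
  -> R5 @ bar 0 tick 0 v(0, 3): opens on M3
  -> R3 @ bar 0 tick 1 v(2, 3): G4 above E4
  -> R3 @ bar 0 tick 2 v(2, 3): G4 above E4
  -> R3 @ bar 0 tick 3 v(2, 3): G4 above E4
  -> R2 @ bar 1 tick 0 v(1, 3): C4/E4 M3 -> G3/D4 P5 similar
  -> R3 @ bar 1 tick 0 v(2, 3): F4 above D4
  -> R4 @ bar 1 tick 0 v(0, 2): B2/F4 TT untreated
  -> R3 @ bar 1 tick 1 v(2, 3): F4 above D4
  -> R3 @ bar 1 tick 2 v(2, 3): F4 above D4
  -> R3 @ bar 1 tick 3 v(2, 3): F4 above D4
  -> R2 @ bar 2 tick 0 v(1, 3): G3/D4 P5 -> C3/C4 P8 similar
  -> R4 @ bar 2 tick 0 v(0, 2): A2/B3 M2 untreated
  -> R7 @ bar 2 tick 0 v(2,): F4->B3 leap 6st
  -> R3 @ bar 3 tick 0 v(2, 3): F4 above A3
  -> R4 @ bar 3 tick 0 v(0, 2): B2/F4 TT untreated
  -> R4 @ bar 3 tick 0 v(0, 3): B2/A3 m7 untreated
  -> R7 @ bar 3 tick 0 v(2,): B3->F4 leap 6st
  -> R3 @ bar 3 tick 1 v(2, 3): F4 above A3
  -> R3 @ bar 3 tick 2 v(2, 3): F4 above A3
  -> R3 @ bar 3 tick 3 v(2, 3): F4 above A3
  -> R4 @ bar 4 tick 0 v(0, 2): A2/G3 m7 untreated
  -> R7 @ bar 4 tick 0 v(2,): F4->G3 leap 10st
  -> R2 @ bar 5 tick 0 v(0, 3): A2/C4 m3 -> D3/D4 P8 similar
  -> R3 @ bar 5 tick 0 v(2, 3): F4 above D4
  -> R7 @ bar 5 tick 0 v(1,): F3->B3 leap 6st
  -> R7 @ bar 5 tick 0 v(2,): G3->F4 leap 10st
  -> R8 @ bar 5 tick 0 v(0, 3): penult P8 not 3rd/6th
  -> R3 @ bar 5 tick 1 v(2, 3): F4 above D4
  -> R3 @ bar 5 tick 2 v(2, 3): F4 above D4
  -> R3 @ bar 5 tick 3 v(2, 3): F4 above D4
  -> R2 @ bar 6 tick 0 v(1, 2): B3/F4 TT -> C4/G4 P5 similar
  -> R3 @ bar 6 tick 0 v(2, 3): G4 above E4
  -> R3 @ bar 6 tick 1 v(2, 3): G4 above E4
  -> R3 @ bar 6 tick 2 v(2, 3): G4 above E4
  -> R3 @ bar 6 tick 3 v(2, 3): G4 above E4
  -> R6 @ bar 6 tick 3 v(0, 3): closes on M3

(0, 0, R3, (2, 3))
(0, 0, R5, (0, 3))
(0, 1, R3, (2, 3))
(0, 2, R3, (2, 3))
(0, 3, R3, (2, 3))
(1, 0, R2, (1, 3))
(1, 0, R3, (2, 3))
(1, 0, R4, (0, 2))
(1, 1, R3, (2, 3))
(1, 2, R3, (2, 3))
(1, 3, R3, (2, 3))
(2, 0, R2, (1, 3))
(2, 0, R4, (0, 2))
(2, 0, R7, (2,))
(3, 0, R3, (2, 3))
(3, 0, R4, (0, 2))
(3, 0, R4, (0, 3))
(3, 0, R7, (2,))
(3, 1, R3, (2, 3))
(3, 2, R3, (2, 3))
(3, 3, R3, (2, 3))
(4, 0, R4, (0, 2))
(4, 0, R7, (2,))
(5, 0, R2, (0, 3))
(5, 0, R3, (2, 3))
(5, 0, R7, (1,))
(5, 0, R7, (2,))
(5, 0, R8, (0, 3))
(5, 1, R3, (2, 3))
(5, 2, R3, (2, 3))
(5, 3, R3, (2, 3))
(6, 0, R2, (1, 2))
(6, 0, R3, (2, 3))
(6, 1, R3, (2, 3))
(6, 2, R3, (2, 3))
(6, 3, R3, (2, 3))
(6, 3, R6, (0, 3))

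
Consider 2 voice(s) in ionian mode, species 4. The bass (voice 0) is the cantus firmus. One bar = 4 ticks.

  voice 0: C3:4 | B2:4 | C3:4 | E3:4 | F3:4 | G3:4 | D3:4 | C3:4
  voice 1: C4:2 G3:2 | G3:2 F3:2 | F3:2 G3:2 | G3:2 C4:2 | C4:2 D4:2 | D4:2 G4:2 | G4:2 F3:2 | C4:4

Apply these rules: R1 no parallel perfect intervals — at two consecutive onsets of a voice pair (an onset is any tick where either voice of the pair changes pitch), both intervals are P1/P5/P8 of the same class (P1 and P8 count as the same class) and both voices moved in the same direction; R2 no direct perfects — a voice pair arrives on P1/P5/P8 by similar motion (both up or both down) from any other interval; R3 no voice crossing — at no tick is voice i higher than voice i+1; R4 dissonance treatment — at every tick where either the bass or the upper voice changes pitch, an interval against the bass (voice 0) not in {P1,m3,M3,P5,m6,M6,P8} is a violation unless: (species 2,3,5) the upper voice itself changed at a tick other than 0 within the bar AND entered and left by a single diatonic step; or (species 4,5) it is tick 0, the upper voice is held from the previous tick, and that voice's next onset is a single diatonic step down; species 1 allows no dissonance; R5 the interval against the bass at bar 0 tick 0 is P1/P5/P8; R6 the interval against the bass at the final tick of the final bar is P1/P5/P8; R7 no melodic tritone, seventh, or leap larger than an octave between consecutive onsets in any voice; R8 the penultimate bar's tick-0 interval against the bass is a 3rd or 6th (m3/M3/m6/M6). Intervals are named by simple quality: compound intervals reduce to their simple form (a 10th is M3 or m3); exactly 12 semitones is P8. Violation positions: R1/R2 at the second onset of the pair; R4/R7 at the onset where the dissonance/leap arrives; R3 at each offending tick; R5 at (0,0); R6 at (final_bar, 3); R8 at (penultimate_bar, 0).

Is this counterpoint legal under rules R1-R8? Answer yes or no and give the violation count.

No (5 violations)

bar 0: v0=C3 v1=C4 (P8)
bar 1: v0=B2 v1=G3 (m6)
bar 2: v0=C3 v1=F3 (P4)
bar 3: v0=E3 v1=G3 (m3)
bar 4: v0=F3 v1=C4 (P5)
bar 5: v0=G3 v1=D4 (P5)
bar 6: v0=D3 v1=G4 (P4)
bar 7: v0=C3 v1=C4 (P8)
  R4 @ bar1.2: B2/F3 TT untreated
  R4 @ bar2.0: C3/F3 P4 untreated
  R4 @ bar6.0: D3/G4 P4 untreated
  R8 @ bar6.0: penult P4 not 3rd/6th
  R7 @ bar6.2: G4->F3 leap 14st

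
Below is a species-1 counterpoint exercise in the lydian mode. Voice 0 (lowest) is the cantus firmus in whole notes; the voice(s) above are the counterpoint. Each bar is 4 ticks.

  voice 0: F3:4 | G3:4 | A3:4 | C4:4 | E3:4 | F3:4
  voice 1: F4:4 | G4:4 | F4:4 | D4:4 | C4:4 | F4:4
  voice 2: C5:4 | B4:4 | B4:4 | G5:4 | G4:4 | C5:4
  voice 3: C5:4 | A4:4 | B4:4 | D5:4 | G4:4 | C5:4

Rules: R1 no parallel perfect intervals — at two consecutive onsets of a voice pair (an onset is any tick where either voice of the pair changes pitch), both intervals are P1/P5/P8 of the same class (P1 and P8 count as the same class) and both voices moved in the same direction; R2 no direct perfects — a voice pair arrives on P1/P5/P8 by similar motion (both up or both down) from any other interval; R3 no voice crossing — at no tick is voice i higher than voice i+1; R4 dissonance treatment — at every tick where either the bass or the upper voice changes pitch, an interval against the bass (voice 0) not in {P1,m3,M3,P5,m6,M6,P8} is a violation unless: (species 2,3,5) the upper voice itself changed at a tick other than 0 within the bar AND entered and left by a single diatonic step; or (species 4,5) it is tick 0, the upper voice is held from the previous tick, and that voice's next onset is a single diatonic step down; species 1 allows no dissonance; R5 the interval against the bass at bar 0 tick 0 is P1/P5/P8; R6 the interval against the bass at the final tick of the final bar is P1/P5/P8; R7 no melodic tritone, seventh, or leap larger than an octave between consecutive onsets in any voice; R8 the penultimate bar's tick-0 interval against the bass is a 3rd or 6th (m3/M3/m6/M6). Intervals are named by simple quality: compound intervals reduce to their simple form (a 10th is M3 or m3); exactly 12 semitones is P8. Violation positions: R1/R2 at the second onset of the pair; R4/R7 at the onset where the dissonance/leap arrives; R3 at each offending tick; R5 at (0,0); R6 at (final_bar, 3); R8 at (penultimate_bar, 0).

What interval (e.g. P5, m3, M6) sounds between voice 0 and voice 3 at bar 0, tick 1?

P5

voice 0=F3 voice 3=C5 -> P5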